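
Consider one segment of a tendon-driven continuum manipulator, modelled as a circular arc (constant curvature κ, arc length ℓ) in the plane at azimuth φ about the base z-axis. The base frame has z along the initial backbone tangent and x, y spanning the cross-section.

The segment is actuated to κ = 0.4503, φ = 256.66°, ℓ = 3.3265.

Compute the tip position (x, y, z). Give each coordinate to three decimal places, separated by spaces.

θ = κ·ℓ = 0.4503 × 3.3265 = 1.49792 rad
ρ = (1 − cos θ)/κ = (1 − 0.07281)/0.4503 = 2.05905
z = sin θ / κ = 0.99735/0.4503 = 2.21485
x = ρ cos φ = 2.05905 × cos(256.66°) = -0.47508
y = ρ sin φ = 2.05905 × sin(256.66°) = -2.00349

-0.475 -2.003 2.215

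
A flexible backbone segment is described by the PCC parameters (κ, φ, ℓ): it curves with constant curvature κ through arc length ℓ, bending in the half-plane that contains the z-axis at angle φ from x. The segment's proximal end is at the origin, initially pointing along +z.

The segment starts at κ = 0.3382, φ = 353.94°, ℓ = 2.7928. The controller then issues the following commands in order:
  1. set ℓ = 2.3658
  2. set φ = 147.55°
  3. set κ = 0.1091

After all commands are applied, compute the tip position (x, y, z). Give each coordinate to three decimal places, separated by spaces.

initial: κ=0.3382, φ=353.94°, ℓ=2.7928
cmd 1: set ℓ=2.3658 → (κ,φ,ℓ)=(0.3382,353.94°,2.3658) → tip=(0.8920,-0.0947,2.1213)
cmd 2: set φ=147.55° → (κ,φ,ℓ)=(0.3382,147.55°,2.3658) → tip=(-0.7570,0.4813,2.1213)
cmd 3: set κ=0.1091 → (κ,φ,ℓ)=(0.1091,147.55°,2.3658) → tip=(-0.2562,0.1629,2.3396)

-0.256 0.163 2.340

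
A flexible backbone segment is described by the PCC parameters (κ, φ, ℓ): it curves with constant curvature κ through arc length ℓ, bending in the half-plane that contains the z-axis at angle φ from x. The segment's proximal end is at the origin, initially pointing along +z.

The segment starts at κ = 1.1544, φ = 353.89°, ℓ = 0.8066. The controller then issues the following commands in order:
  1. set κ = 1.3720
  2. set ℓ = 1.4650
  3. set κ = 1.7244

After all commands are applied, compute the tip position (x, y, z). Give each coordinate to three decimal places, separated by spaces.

1.047 -0.112 0.335

initial: κ=1.1544, φ=353.89°, ℓ=0.8066
cmd 1: set κ=1.3720 → (κ,φ,ℓ)=(1.3720,353.89°,0.8066) → tip=(0.4003,-0.0429,0.6518)
cmd 2: set ℓ=1.4650 → (κ,φ,ℓ)=(1.3720,353.89°,1.4650) → tip=(1.0329,-0.1106,0.6597)
cmd 3: set κ=1.7244 → (κ,φ,ℓ)=(1.7244,353.89°,1.4650) → tip=(1.0475,-0.1121,0.3347)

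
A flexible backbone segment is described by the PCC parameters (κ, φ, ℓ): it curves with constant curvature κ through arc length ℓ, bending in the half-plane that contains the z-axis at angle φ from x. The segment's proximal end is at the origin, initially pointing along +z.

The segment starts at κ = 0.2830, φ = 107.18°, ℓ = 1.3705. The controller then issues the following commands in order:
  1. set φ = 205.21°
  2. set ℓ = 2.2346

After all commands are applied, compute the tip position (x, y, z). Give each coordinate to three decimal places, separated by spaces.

-0.618 -0.291 2.089

initial: κ=0.2830, φ=107.18°, ℓ=1.3705
cmd 1: set φ=205.21° → (κ,φ,ℓ)=(0.2830,205.21°,1.3705) → tip=(-0.2375,-0.1118,1.3364)
cmd 2: set ℓ=2.2346 → (κ,φ,ℓ)=(0.2830,205.21°,2.2346) → tip=(-0.6182,-0.2911,2.0886)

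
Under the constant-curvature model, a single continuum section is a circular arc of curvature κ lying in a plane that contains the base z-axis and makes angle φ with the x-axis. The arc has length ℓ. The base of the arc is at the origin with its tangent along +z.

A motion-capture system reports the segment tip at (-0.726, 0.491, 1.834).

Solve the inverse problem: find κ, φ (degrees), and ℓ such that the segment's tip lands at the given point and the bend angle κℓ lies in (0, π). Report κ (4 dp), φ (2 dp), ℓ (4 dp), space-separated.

0.4243 145.93 2.1016

ρ = √(x²+y²) = √(-0.726² + 0.491²) = 0.87645
φ = atan2(y, x) mod 360° = atan2(0.491, -0.726) = 145.9292°
|p|² = ρ² + z² = 0.87645² + 1.834² = 4.13171
κ = 2ρ / |p|² = 2×0.87645 / 4.13171 = 0.42425
θ = 2·atan2(ρ, z) = 2·atan2(0.87645, 1.834) = 0.89160 rad
ℓ = θ/κ = 0.89160/0.42425 = 2.10158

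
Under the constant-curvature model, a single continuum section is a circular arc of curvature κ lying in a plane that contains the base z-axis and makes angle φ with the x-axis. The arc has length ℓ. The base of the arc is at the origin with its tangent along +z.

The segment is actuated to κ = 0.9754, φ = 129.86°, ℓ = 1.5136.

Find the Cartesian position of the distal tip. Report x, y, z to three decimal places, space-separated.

-0.595 0.713 1.021

θ = κ·ℓ = 0.9754 × 1.5136 = 1.47637 rad
ρ = (1 − cos θ)/κ = (1 − 0.09429)/0.9754 = 0.92855
z = sin θ / κ = 0.99554/0.9754 = 1.02065
x = ρ cos φ = 0.92855 × cos(129.86°) = -0.59512
y = ρ sin φ = 0.92855 × sin(129.86°) = 0.71277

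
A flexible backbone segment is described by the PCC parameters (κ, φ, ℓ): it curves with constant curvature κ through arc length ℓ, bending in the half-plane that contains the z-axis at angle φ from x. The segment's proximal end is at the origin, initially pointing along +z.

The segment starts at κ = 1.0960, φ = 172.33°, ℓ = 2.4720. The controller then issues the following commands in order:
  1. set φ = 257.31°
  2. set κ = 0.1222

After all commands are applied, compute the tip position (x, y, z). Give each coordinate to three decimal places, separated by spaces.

-0.081 -0.361 2.435

initial: κ=1.0960, φ=172.33°, ℓ=2.4720
cmd 1: set φ=257.31° → (κ,φ,ℓ)=(1.0960,257.31°,2.4720) → tip=(-0.3824,-1.6984,0.3822)
cmd 2: set κ=0.1222 → (κ,φ,ℓ)=(0.1222,257.31°,2.4720) → tip=(-0.0814,-0.3615,2.4346)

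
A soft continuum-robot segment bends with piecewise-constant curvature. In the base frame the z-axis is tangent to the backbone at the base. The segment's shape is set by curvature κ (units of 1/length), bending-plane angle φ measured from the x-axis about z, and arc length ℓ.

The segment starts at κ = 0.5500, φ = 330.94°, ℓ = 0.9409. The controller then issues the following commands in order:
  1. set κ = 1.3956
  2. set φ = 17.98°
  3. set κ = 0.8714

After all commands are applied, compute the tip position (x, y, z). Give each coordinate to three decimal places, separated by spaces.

initial: κ=0.5500, φ=330.94°, ℓ=0.9409
cmd 1: set κ=1.3956 → (κ,φ,ℓ)=(1.3956,330.94°,0.9409) → tip=(0.4667,-0.2593,0.6929)
cmd 2: set φ=17.98° → (κ,φ,ℓ)=(1.3956,17.98°,0.9409) → tip=(0.5079,0.1648,0.6929)
cmd 3: set κ=0.8714 → (κ,φ,ℓ)=(0.8714,17.98°,0.9409) → tip=(0.3468,0.1125,0.8390)

0.347 0.113 0.839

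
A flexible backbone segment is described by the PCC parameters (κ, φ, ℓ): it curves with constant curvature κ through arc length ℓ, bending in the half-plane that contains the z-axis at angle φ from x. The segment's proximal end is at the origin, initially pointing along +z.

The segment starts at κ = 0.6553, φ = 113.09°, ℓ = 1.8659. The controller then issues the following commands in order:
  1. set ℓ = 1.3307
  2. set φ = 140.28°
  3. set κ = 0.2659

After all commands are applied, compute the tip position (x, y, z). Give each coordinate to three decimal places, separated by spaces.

initial: κ=0.6553, φ=113.09°, ℓ=1.8659
cmd 1: set ℓ=1.3307 → (κ,φ,ℓ)=(0.6553,113.09°,1.3307) → tip=(-0.2135,0.5007,1.1684)
cmd 2: set φ=140.28° → (κ,φ,ℓ)=(0.6553,140.28°,1.3307) → tip=(-0.4187,0.3479,1.1684)
cmd 3: set κ=0.2659 → (κ,φ,ℓ)=(0.2659,140.28°,1.3307) → tip=(-0.1792,0.1489,1.3031)

-0.179 0.149 1.303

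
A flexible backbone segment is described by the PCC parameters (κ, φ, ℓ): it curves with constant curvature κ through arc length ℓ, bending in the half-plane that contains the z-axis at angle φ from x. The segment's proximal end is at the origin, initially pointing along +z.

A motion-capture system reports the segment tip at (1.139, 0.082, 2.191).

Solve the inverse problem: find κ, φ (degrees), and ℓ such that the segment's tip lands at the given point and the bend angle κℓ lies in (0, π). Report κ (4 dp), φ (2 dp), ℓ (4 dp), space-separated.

ρ = √(x²+y²) = √(1.139² + 0.082²) = 1.14195
φ = atan2(y, x) mod 360° = atan2(0.082, 1.139) = 4.1178°
|p|² = ρ² + z² = 1.14195² + 2.191² = 6.10453
κ = 2ρ / |p|² = 2×1.14195 / 6.10453 = 0.37413
θ = 2·atan2(ρ, z) = 2·atan2(1.14195, 2.191) = 0.96093 rad
ℓ = θ/κ = 0.96093/0.37413 = 2.56842

0.3741 4.12 2.5684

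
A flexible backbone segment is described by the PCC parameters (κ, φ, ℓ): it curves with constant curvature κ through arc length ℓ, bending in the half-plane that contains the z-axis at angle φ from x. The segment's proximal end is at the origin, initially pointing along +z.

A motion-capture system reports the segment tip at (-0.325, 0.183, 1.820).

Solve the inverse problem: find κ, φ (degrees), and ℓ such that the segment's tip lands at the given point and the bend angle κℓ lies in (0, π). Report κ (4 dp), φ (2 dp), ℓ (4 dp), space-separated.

ρ = √(x²+y²) = √(-0.325² + 0.183²) = 0.37298
φ = atan2(y, x) mod 360° = atan2(0.183, -0.325) = 150.6171°
|p|² = ρ² + z² = 0.37298² + 1.820² = 3.45151
κ = 2ρ / |p|² = 2×0.37298 / 3.45151 = 0.21613
θ = 2·atan2(ρ, z) = 2·atan2(0.37298, 1.820) = 0.40427 rad
ℓ = θ/κ = 0.40427/0.21613 = 1.87054

0.2161 150.62 1.8705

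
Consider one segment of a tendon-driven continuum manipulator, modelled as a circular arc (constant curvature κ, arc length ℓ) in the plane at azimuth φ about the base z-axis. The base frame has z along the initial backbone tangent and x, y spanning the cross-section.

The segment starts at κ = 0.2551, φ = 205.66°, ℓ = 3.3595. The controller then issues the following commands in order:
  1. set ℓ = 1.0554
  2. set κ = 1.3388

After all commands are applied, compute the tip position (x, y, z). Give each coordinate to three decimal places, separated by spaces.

-0.567 -0.273 0.738

initial: κ=0.2551, φ=205.66°, ℓ=3.3595
cmd 1: set ℓ=1.0554 → (κ,φ,ℓ)=(0.2551,205.66°,1.0554) → tip=(-0.1273,-0.0612,1.0427)
cmd 2: set κ=1.3388 → (κ,φ,ℓ)=(1.3388,205.66°,1.0554) → tip=(-0.5675,-0.2726,0.7377)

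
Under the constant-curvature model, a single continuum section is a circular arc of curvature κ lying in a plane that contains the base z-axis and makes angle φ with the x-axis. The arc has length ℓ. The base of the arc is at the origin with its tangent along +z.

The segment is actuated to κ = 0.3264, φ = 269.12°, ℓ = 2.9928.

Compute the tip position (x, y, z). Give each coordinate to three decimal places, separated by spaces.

-0.021 -1.349 2.539

θ = κ·ℓ = 0.3264 × 2.9928 = 0.97685 rad
ρ = (1 − cos θ)/κ = (1 − 0.55964)/0.3264 = 1.34915
z = sin θ / κ = 0.82874/0.3264 = 2.53903
x = ρ cos φ = 1.34915 × cos(269.12°) = -0.02072
y = ρ sin φ = 1.34915 × sin(269.12°) = -1.34900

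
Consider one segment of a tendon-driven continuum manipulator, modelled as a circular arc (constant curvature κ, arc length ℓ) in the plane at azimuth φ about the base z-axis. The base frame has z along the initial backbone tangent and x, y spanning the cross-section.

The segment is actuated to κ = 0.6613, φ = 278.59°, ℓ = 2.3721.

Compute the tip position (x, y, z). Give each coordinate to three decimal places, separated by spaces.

0.225 -1.492 1.512

θ = κ·ℓ = 0.6613 × 2.3721 = 1.56867 rad
ρ = (1 − cos θ)/κ = (1 − 0.00213)/0.6613 = 1.50896
z = sin θ / κ = 1.00000/0.6613 = 1.51217
x = ρ cos φ = 1.50896 × cos(278.59°) = 0.22538
y = ρ sin φ = 1.50896 × sin(278.59°) = -1.49203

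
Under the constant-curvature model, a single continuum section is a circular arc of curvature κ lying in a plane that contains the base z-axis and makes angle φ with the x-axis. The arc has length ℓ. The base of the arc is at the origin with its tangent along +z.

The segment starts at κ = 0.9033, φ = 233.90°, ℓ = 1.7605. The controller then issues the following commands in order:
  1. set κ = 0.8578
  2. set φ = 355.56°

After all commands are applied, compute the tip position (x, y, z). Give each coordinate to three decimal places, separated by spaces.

initial: κ=0.9033, φ=233.90°, ℓ=1.7605
cmd 1: set κ=0.8578 → (κ,φ,ℓ)=(0.8578,233.90°,1.7605) → tip=(-0.6452,-0.8848,1.1636)
cmd 2: set φ=355.56° → (κ,φ,ℓ)=(0.8578,355.56°,1.7605) → tip=(1.0918,-0.0848,1.1636)

1.092 -0.085 1.164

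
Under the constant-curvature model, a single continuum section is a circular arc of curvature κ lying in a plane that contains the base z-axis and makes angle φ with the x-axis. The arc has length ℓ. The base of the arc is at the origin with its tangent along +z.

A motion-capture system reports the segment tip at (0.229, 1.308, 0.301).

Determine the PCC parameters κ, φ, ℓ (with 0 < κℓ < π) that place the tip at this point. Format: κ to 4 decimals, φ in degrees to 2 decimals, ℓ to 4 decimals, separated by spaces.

1.4325 80.07 1.8818

ρ = √(x²+y²) = √(0.229² + 1.308²) = 1.32789
φ = atan2(y, x) mod 360° = atan2(1.308, 0.229) = 80.0695°
|p|² = ρ² + z² = 1.32789² + 0.301² = 1.85391
κ = 2ρ / |p|² = 2×1.32789 / 1.85391 = 1.43254
θ = 2·atan2(ρ, z) = 2·atan2(1.32789, 0.301) = 2.69578 rad
ℓ = θ/κ = 2.69578/1.43254 = 1.88182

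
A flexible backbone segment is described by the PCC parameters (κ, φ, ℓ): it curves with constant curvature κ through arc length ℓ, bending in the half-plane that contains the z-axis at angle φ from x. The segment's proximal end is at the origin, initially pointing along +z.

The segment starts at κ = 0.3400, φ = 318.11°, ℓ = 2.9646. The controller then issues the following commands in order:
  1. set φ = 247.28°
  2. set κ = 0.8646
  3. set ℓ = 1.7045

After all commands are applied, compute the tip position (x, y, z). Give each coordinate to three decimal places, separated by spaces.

-0.403 -0.963 1.151

initial: κ=0.3400, φ=318.11°, ℓ=2.9646
cmd 1: set φ=247.28° → (κ,φ,ℓ)=(0.3400,247.28°,2.9646) → tip=(-0.5298,-1.2654,2.4875)
cmd 2: set κ=0.8646 → (κ,φ,ℓ)=(0.8646,247.28°,2.9646) → tip=(-0.8208,-1.9602,0.6323)
cmd 3: set ℓ=1.7045 → (κ,φ,ℓ)=(0.8646,247.28°,1.7045) → tip=(-0.4034,-0.9634,1.1512)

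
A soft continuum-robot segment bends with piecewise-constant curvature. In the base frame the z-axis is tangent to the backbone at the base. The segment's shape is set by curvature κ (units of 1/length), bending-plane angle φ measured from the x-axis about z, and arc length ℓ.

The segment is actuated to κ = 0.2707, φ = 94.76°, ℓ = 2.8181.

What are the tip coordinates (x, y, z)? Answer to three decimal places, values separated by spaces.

-0.085 1.020 2.553

θ = κ·ℓ = 0.2707 × 2.8181 = 0.76286 rad
ρ = (1 − cos θ)/κ = (1 − 0.72286)/0.2707 = 1.02378
z = sin θ / κ = 0.69099/0.2707 = 2.55261
x = ρ cos φ = 1.02378 × cos(94.76°) = -0.08496
y = ρ sin φ = 1.02378 × sin(94.76°) = 1.02025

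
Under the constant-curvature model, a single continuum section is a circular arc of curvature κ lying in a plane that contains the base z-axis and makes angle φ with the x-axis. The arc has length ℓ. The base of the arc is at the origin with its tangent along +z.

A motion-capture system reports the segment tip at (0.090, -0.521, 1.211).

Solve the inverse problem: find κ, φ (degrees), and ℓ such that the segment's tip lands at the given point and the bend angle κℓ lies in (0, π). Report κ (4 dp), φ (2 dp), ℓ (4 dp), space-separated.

0.6056 279.80 1.3595

ρ = √(x²+y²) = √(0.090² + -0.521²) = 0.52872
φ = atan2(y, x) mod 360° = atan2(-0.521, 0.090) = 279.8008°
|p|² = ρ² + z² = 0.52872² + 1.211² = 1.74606
κ = 2ρ / |p|² = 2×0.52872 / 1.74606 = 0.60561
θ = 2·atan2(ρ, z) = 2·atan2(0.52872, 1.211) = 0.82330 rad
ℓ = θ/κ = 0.82330/0.60561 = 1.35946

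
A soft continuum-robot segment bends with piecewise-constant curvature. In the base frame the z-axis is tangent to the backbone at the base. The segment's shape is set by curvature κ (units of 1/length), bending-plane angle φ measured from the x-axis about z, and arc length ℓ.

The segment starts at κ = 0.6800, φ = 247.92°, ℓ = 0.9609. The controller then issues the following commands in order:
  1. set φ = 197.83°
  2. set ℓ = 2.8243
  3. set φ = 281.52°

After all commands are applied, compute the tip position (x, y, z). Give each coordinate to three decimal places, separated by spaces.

0.394 -1.935 1.382

initial: κ=0.6800, φ=247.92°, ℓ=0.9609
cmd 1: set φ=197.83° → (κ,φ,ℓ)=(0.6800,197.83°,0.9609) → tip=(-0.2884,-0.0928,0.8940)
cmd 2: set ℓ=2.8243 → (κ,φ,ℓ)=(0.6800,197.83°,2.8243) → tip=(-1.8796,-0.6046,1.3816)
cmd 3: set φ=281.52° → (κ,φ,ℓ)=(0.6800,281.52°,2.8243) → tip=(0.3943,-1.9347,1.3816)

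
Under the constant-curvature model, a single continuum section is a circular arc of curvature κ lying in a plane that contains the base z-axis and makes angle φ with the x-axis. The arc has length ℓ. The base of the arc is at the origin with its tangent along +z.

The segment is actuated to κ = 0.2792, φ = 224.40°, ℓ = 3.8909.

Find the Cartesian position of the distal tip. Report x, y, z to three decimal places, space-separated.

-1.367 -1.339 3.170

θ = κ·ℓ = 0.2792 × 3.8909 = 1.08634 rad
ρ = (1 − cos θ)/κ = (1 − 0.46573)/0.2792 = 1.91358
z = sin θ / κ = 0.88493/0.2792 = 3.16951
x = ρ cos φ = 1.91358 × cos(224.40°) = -1.36720
y = ρ sin φ = 1.91358 × sin(224.40°) = -1.33886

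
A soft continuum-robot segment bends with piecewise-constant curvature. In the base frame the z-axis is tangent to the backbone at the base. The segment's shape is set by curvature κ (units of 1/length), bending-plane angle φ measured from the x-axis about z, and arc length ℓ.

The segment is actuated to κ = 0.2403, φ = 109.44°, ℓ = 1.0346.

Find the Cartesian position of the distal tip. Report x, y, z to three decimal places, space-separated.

θ = κ·ℓ = 0.2403 × 1.0346 = 0.24861 rad
ρ = (1 − cos θ)/κ = (1 − 0.96925)/0.2403 = 0.12795
z = sin θ / κ = 0.24606/0.2403 = 1.02397
x = ρ cos φ = 0.12795 × cos(109.44°) = -0.04258
y = ρ sin φ = 0.12795 × sin(109.44°) = 0.12065

-0.043 0.121 1.024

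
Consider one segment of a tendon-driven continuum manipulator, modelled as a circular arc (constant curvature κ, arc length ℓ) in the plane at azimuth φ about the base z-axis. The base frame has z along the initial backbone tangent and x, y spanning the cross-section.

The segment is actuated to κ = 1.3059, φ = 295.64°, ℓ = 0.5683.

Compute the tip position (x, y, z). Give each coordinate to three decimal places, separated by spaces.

θ = κ·ℓ = 1.3059 × 0.5683 = 0.74214 rad
ρ = (1 − cos θ)/κ = (1 − 0.73702)/1.3059 = 0.20138
z = sin θ / κ = 0.67587/1.3059 = 0.51755
x = ρ cos φ = 0.20138 × cos(295.64°) = 0.08714
y = ρ sin φ = 0.20138 × sin(295.64°) = -0.18155

0.087 -0.182 0.518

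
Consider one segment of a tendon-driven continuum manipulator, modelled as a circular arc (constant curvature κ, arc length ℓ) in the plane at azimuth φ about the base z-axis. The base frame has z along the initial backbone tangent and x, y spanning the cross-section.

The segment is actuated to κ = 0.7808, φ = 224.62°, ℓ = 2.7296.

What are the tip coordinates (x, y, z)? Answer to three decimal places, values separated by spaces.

-1.396 -1.378 1.085

θ = κ·ℓ = 0.7808 × 2.7296 = 2.13127 rad
ρ = (1 − cos θ)/κ = (1 − -0.53159)/0.7808 = 1.96156
z = sin θ / κ = 0.84700/0.7808 = 1.08479
x = ρ cos φ = 1.96156 × cos(224.62°) = -1.39620
y = ρ sin φ = 1.96156 × sin(224.62°) = -1.37781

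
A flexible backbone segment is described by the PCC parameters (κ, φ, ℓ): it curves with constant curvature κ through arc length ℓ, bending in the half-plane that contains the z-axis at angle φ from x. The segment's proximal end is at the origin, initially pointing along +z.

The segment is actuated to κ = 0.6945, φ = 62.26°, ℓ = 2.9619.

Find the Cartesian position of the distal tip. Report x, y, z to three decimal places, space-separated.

0.983 1.870 1.273

θ = κ·ℓ = 0.6945 × 2.9619 = 2.05704 rad
ρ = (1 − cos θ)/κ = (1 − -0.46731)/0.6945 = 2.11275
z = sin θ / κ = 0.88409/0.6945 = 1.27299
x = ρ cos φ = 2.11275 × cos(62.26°) = 0.98340
y = ρ sin φ = 2.11275 × sin(62.26°) = 1.86993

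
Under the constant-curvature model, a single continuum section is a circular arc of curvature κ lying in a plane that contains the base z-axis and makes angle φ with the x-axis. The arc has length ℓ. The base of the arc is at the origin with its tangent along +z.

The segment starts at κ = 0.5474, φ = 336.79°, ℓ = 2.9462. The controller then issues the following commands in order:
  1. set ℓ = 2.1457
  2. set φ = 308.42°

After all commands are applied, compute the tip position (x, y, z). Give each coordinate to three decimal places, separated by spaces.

initial: κ=0.5474, φ=336.79°, ℓ=2.9462
cmd 1: set ℓ=2.1457 → (κ,φ,ℓ)=(0.5474,336.79°,2.1457) → tip=(1.0310,-0.4421,1.6853)
cmd 2: set φ=308.42° → (κ,φ,ℓ)=(0.5474,308.42°,2.1457) → tip=(0.6971,-0.8789,1.6853)

0.697 -0.879 1.685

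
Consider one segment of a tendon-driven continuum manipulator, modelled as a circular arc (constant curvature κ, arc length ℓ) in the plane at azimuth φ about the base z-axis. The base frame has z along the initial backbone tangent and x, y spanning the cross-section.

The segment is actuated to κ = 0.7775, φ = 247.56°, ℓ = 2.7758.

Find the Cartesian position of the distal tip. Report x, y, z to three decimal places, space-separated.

-0.763 -1.848 1.071

θ = κ·ℓ = 0.7775 × 2.7758 = 2.15818 rad
ρ = (1 − cos θ)/κ = (1 − -0.55419)/0.7775 = 1.99896
z = sin θ / κ = 0.83239/0.7775 = 1.07060
x = ρ cos φ = 1.99896 × cos(247.56°) = -0.76303
y = ρ sin φ = 1.99896 × sin(247.56°) = -1.84760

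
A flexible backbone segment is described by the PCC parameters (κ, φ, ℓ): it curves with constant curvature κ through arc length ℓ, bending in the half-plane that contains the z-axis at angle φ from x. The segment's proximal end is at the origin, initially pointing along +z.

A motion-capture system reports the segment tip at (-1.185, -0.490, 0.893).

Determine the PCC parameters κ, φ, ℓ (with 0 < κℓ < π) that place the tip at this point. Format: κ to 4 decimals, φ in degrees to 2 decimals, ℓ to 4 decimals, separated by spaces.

1.0503 202.47 1.8328

ρ = √(x²+y²) = √(-1.185² + -0.490²) = 1.28231
φ = atan2(y, x) mod 360° = atan2(-0.490, -1.185) = 202.4652°
|p|² = ρ² + z² = 1.28231² + 0.893² = 2.44177
κ = 2ρ / |p|² = 2×1.28231 / 2.44177 = 1.05031
θ = 2·atan2(ρ, z) = 2·atan2(1.28231, 0.893) = 1.92498 rad
ℓ = θ/κ = 1.92498/1.05031 = 1.83277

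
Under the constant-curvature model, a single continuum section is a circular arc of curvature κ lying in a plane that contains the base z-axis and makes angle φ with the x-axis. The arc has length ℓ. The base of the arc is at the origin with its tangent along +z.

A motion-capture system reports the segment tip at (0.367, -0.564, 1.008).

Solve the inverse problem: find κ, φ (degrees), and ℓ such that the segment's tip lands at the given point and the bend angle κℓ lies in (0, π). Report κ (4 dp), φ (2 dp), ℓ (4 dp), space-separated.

ρ = √(x²+y²) = √(0.367² + -0.564²) = 0.67289
φ = atan2(y, x) mod 360° = atan2(-0.564, 0.367) = 303.0524°
|p|² = ρ² + z² = 0.67289² + 1.008² = 1.46885
κ = 2ρ / |p|² = 2×0.67289 / 1.46885 = 0.91622
θ = 2·atan2(ρ, z) = 2·atan2(0.67289, 1.008) = 1.17723 rad
ℓ = θ/κ = 1.17723/0.91622 = 1.28488

0.9162 303.05 1.2849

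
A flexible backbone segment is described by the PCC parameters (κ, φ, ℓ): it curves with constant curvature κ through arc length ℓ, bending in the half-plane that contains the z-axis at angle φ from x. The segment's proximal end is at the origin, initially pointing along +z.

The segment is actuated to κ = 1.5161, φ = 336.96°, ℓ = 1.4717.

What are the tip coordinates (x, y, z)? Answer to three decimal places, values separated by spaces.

θ = κ·ℓ = 1.5161 × 1.4717 = 2.23124 rad
ρ = (1 − cos θ)/κ = (1 − -0.61347)/1.5161 = 1.06422
z = sin θ / κ = 0.78972/1.5161 = 0.52089
x = ρ cos φ = 1.06422 × cos(336.96°) = 0.97933
y = ρ sin φ = 1.06422 × sin(336.96°) = -0.41651

0.979 -0.417 0.521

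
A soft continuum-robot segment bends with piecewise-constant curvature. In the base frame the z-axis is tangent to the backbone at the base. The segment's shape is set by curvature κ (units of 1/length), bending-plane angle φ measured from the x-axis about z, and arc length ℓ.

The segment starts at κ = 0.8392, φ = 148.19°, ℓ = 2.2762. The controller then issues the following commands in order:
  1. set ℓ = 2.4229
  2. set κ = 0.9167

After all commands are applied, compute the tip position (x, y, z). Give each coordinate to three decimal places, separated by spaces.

initial: κ=0.8392, φ=148.19°, ℓ=2.2762
cmd 1: set ℓ=2.4229 → (κ,φ,ℓ)=(0.8392,148.19°,2.4229) → tip=(-1.4645,0.9084,1.0664)
cmd 2: set κ=0.9167 → (κ,φ,ℓ)=(0.9167,148.19°,2.4229) → tip=(-1.4882,0.9231,0.8682)

-1.488 0.923 0.868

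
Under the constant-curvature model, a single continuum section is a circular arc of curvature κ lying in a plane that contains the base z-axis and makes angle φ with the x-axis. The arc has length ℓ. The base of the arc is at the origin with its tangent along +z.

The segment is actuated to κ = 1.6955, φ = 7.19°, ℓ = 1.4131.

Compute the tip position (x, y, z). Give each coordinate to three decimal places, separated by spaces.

θ = κ·ℓ = 1.6955 × 1.4131 = 2.39591 rad
ρ = (1 − cos θ)/κ = (1 − -0.73463)/1.6955 = 1.02308
z = sin θ / κ = 0.67847/1.6955 = 0.40016
x = ρ cos φ = 1.02308 × cos(7.19°) = 1.01503
y = ρ sin φ = 1.02308 × sin(7.19°) = 0.12805

1.015 0.128 0.400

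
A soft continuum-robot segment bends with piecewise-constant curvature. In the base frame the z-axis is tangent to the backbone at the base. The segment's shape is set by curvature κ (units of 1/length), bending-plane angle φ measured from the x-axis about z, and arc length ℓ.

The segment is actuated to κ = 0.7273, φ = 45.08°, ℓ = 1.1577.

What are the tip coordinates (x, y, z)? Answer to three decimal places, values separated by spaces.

0.324 0.325 1.026

θ = κ·ℓ = 0.7273 × 1.1577 = 0.84200 rad
ρ = (1 − cos θ)/κ = (1 − 0.66598)/0.7273 = 0.45927
z = sin θ / κ = 0.74597/0.7273 = 1.02567
x = ρ cos φ = 0.45927 × cos(45.08°) = 0.32430
y = ρ sin φ = 0.45927 × sin(45.08°) = 0.32520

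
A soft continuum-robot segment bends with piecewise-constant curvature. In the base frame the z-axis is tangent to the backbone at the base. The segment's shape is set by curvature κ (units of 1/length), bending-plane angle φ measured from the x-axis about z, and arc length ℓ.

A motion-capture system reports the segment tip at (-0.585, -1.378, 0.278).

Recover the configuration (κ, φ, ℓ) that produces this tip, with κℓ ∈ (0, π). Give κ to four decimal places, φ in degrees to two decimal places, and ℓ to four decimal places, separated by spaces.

1.2914 247.00 2.1483

ρ = √(x²+y²) = √(-0.585² + -1.378²) = 1.49703
φ = atan2(y, x) mod 360° = atan2(-1.378, -0.585) = 246.9974°
|p|² = ρ² + z² = 1.49703² + 0.278² = 2.31839
κ = 2ρ / |p|² = 2×1.49703 / 2.31839 = 1.29144
θ = 2·atan2(ρ, z) = 2·atan2(1.49703, 0.278) = 2.77437 rad
ℓ = θ/κ = 2.77437/1.29144 = 2.14828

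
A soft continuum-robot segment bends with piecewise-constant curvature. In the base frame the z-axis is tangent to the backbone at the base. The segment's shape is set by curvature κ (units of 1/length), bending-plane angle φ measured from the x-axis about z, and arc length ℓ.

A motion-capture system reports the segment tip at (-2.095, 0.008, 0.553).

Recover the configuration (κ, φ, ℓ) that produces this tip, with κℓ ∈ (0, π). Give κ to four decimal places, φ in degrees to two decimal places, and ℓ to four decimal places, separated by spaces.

ρ = √(x²+y²) = √(-2.095² + 0.008²) = 2.09502
φ = atan2(y, x) mod 360° = atan2(0.008, -2.095) = 179.7812°
|p|² = ρ² + z² = 2.09502² + 0.553² = 4.69490
κ = 2ρ / |p|² = 2×2.09502 / 4.69490 = 0.89246
θ = 2·atan2(ρ, z) = 2·atan2(2.09502, 0.553) = 2.62545 rad
ℓ = θ/κ = 2.62545/0.89246 = 2.94179

0.8925 179.78 2.9418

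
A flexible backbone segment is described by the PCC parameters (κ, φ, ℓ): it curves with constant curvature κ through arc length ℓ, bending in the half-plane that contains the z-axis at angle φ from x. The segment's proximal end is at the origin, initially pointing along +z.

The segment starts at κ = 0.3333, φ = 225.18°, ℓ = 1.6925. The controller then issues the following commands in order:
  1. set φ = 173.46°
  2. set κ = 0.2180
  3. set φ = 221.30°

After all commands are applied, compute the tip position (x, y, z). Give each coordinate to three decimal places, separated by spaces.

initial: κ=0.3333, φ=225.18°, ℓ=1.6925
cmd 1: set φ=173.46° → (κ,φ,ℓ)=(0.3333,173.46°,1.6925) → tip=(-0.4618,0.0529,1.6042)
cmd 2: set κ=0.2180 → (κ,φ,ℓ)=(0.2180,173.46°,1.6925) → tip=(-0.3067,0.0352,1.6544)
cmd 3: set φ=221.30° → (κ,φ,ℓ)=(0.2180,221.30°,1.6925) → tip=(-0.2319,-0.2037,1.6544)

-0.232 -0.204 1.654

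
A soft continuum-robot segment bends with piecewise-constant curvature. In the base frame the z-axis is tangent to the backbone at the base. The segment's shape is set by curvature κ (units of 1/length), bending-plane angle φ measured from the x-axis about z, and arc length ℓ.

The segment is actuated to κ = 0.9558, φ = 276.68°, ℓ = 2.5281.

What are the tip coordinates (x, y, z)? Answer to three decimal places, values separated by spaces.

0.213 -1.817 0.694

θ = κ·ℓ = 0.9558 × 2.5281 = 2.41636 rad
ρ = (1 − cos θ)/κ = (1 − -0.74834)/0.9558 = 1.82919
z = sin θ / κ = 0.66331/0.9558 = 0.69399
x = ρ cos φ = 1.82919 × cos(276.68°) = 0.21278
y = ρ sin φ = 1.82919 × sin(276.68°) = -1.81678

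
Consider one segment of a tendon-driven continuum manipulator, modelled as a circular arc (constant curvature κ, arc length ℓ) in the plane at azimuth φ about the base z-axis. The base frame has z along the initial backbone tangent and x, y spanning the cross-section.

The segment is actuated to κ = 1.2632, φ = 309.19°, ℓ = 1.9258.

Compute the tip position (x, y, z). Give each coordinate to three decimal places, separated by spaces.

0.880 -1.079 0.515

θ = κ·ℓ = 1.2632 × 1.9258 = 2.43267 rad
ρ = (1 − cos θ)/κ = (1 − -0.75906)/1.2632 = 1.39255
z = sin θ / κ = 0.65102/1.2632 = 0.51537
x = ρ cos φ = 1.39255 × cos(309.19°) = 0.87994
y = ρ sin φ = 1.39255 × sin(309.19°) = -1.07930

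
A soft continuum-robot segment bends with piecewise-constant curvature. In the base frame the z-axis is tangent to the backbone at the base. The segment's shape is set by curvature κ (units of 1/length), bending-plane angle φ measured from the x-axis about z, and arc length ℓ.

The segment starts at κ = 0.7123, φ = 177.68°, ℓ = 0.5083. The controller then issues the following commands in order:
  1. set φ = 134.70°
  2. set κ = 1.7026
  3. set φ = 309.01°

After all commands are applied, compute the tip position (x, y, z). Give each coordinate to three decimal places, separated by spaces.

initial: κ=0.7123, φ=177.68°, ℓ=0.5083
cmd 1: set φ=134.70° → (κ,φ,ℓ)=(0.7123,134.70°,0.5083) → tip=(-0.0640,0.0647,0.4973)
cmd 2: set κ=1.7026 → (κ,φ,ℓ)=(1.7026,134.70°,0.5083) → tip=(-0.1453,0.1468,0.4472)
cmd 3: set φ=309.01° → (κ,φ,ℓ)=(1.7026,309.01°,0.5083) → tip=(0.1300,-0.1605,0.4472)

0.130 -0.161 0.447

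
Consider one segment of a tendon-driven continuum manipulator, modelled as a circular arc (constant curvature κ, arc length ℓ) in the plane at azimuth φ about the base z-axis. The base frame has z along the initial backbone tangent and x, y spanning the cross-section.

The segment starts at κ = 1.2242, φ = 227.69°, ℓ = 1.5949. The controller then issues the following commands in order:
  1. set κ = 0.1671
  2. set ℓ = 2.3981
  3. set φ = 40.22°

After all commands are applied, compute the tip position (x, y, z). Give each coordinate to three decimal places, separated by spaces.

initial: κ=1.2242, φ=227.69°, ℓ=1.5949
cmd 1: set κ=0.1671 → (κ,φ,ℓ)=(0.1671,227.69°,1.5949) → tip=(-0.1422,-0.1562,1.5761)
cmd 2: set ℓ=2.3981 → (κ,φ,ℓ)=(0.1671,227.69°,2.3981) → tip=(-0.3191,-0.3506,2.3344)
cmd 3: set φ=40.22° → (κ,φ,ℓ)=(0.1671,40.22°,2.3981) → tip=(0.3620,0.3061,2.3344)

0.362 0.306 2.334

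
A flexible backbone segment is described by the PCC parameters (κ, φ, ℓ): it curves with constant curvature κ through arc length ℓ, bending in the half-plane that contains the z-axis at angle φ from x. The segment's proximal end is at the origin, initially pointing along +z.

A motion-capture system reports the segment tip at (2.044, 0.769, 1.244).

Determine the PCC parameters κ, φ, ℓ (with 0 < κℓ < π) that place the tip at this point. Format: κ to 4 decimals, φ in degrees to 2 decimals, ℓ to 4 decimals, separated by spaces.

0.6914 20.62 3.0458

ρ = √(x²+y²) = √(2.044² + 0.769²) = 2.18387
φ = atan2(y, x) mod 360° = atan2(0.769, 2.044) = 20.6175°
|p|² = ρ² + z² = 2.18387² + 1.244² = 6.31683
κ = 2ρ / |p|² = 2×2.18387 / 6.31683 = 0.69145
θ = 2·atan2(ρ, z) = 2·atan2(2.18387, 1.244) = 2.10601 rad
ℓ = θ/κ = 2.10601/0.69145 = 3.04581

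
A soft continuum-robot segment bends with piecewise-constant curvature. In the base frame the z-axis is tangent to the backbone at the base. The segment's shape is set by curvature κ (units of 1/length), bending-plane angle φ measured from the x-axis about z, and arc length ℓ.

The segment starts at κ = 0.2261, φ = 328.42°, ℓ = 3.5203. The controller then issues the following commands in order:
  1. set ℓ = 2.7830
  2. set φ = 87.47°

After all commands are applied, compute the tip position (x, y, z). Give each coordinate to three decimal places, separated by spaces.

initial: κ=0.2261, φ=328.42°, ℓ=3.5203
cmd 1: set ℓ=2.7830 → (κ,φ,ℓ)=(0.2261,328.42°,2.7830) → tip=(0.7216,-0.4436,2.6030)
cmd 2: set φ=87.47° → (κ,φ,ℓ)=(0.2261,87.47°,2.7830) → tip=(0.0374,0.8462,2.6030)

0.037 0.846 2.603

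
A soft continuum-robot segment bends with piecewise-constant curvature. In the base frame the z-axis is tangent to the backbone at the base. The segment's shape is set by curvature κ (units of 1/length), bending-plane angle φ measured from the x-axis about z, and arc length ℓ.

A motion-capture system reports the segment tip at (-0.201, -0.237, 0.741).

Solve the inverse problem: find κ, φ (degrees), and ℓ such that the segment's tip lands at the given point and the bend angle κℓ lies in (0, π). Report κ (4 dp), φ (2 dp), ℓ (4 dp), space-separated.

ρ = √(x²+y²) = √(-0.201² + -0.237²) = 0.31076
φ = atan2(y, x) mod 360° = atan2(-0.237, -0.201) = 229.6987°
|p|² = ρ² + z² = 0.31076² + 0.741² = 0.64565
κ = 2ρ / |p|² = 2×0.31076 / 0.64565 = 0.96262
θ = 2·atan2(ρ, z) = 2·atan2(0.31076, 0.741) = 0.79419 rad
ℓ = θ/κ = 0.79419/0.96262 = 0.82504

0.9626 229.70 0.8250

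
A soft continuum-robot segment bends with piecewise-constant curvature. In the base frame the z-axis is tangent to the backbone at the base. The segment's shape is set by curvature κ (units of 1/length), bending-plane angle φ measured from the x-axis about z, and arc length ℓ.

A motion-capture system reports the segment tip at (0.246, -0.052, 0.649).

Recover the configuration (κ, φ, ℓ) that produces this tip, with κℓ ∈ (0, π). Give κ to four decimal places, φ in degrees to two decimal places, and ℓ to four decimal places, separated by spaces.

ρ = √(x²+y²) = √(0.246² + -0.052²) = 0.25144
φ = atan2(y, x) mod 360° = atan2(-0.052, 0.246) = 348.0644°
|p|² = ρ² + z² = 0.25144² + 0.649² = 0.48442
κ = 2ρ / |p|² = 2×0.25144 / 0.48442 = 1.03809
θ = 2·atan2(ρ, z) = 2·atan2(0.25144, 0.649) = 0.73923 rad
ℓ = θ/κ = 0.73923/1.03809 = 0.71211

1.0381 348.06 0.7121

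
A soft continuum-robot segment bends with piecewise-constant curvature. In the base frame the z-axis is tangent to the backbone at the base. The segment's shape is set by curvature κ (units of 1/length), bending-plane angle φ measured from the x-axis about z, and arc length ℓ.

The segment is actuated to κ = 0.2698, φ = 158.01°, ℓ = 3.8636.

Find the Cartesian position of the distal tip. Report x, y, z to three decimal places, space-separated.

θ = κ·ℓ = 0.2698 × 3.8636 = 1.04240 rad
ρ = (1 − cos θ)/κ = (1 − 0.50415)/0.2698 = 1.83784
z = sin θ / κ = 0.86362/0.2698 = 3.20095
x = ρ cos φ = 1.83784 × cos(158.01°) = -1.70414
y = ρ sin φ = 1.83784 × sin(158.01°) = 0.68817

-1.704 0.688 3.201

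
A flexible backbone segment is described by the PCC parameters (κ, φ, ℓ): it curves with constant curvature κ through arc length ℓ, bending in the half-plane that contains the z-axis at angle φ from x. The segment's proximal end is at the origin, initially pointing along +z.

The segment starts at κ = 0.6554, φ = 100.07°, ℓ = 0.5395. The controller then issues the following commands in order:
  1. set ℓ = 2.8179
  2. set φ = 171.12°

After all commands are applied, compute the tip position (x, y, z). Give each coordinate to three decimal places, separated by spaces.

-1.918 0.300 1.468

initial: κ=0.6554, φ=100.07°, ℓ=0.5395
cmd 1: set ℓ=2.8179 → (κ,φ,ℓ)=(0.6554,100.07°,2.8179) → tip=(-0.3395,1.9117,1.4680)
cmd 2: set φ=171.12° → (κ,φ,ℓ)=(0.6554,171.12°,2.8179) → tip=(-1.9184,0.2997,1.4680)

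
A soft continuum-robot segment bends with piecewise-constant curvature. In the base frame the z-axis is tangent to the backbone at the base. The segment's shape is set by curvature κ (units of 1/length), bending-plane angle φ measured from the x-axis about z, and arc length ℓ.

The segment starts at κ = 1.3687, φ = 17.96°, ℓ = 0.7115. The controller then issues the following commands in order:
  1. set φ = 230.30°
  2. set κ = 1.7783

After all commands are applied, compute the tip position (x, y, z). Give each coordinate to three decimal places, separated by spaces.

-0.251 -0.303 0.536

initial: κ=1.3687, φ=17.96°, ℓ=0.7115
cmd 1: set φ=230.30° → (κ,φ,ℓ)=(1.3687,230.30°,0.7115) → tip=(-0.2043,-0.2461,0.6043)
cmd 2: set κ=1.7783 → (κ,φ,ℓ)=(1.7783,230.30°,0.7115) → tip=(-0.2512,-0.3025,0.5363)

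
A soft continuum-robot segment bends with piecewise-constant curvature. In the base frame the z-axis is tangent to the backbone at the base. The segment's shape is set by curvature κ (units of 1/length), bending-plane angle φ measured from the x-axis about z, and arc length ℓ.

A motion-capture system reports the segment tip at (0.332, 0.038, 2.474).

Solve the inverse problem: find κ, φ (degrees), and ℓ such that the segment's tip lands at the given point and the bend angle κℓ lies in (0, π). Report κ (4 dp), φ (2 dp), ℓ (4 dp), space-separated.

0.1072 6.53 2.5040

ρ = √(x²+y²) = √(0.332² + 0.038²) = 0.33417
φ = atan2(y, x) mod 360° = atan2(0.038, 0.332) = 6.5295°
|p|² = ρ² + z² = 0.33417² + 2.474² = 6.23234
κ = 2ρ / |p|² = 2×0.33417 / 6.23234 = 0.10724
θ = 2·atan2(ρ, z) = 2·atan2(0.33417, 2.474) = 0.26852 rad
ℓ = θ/κ = 0.26852/0.10724 = 2.50398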